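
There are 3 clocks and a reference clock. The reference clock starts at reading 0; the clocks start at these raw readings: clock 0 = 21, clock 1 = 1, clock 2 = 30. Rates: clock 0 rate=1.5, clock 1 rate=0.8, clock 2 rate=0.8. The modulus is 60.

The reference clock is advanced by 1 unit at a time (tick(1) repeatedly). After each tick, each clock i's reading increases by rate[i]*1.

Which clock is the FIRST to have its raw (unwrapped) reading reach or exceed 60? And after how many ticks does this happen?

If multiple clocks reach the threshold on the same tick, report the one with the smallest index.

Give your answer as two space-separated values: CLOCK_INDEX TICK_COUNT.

clock 0: start=21, rate=1.5, needs 60-21 = 39; ticks = ceil(39/1.5) = ceil(26.0000) = 26; reading at tick 26 = 21 + 1.5*26 = 60.0000
clock 1: start=1, rate=0.8, needs 60-1 = 59; ticks = ceil(59/0.8) = ceil(73.7500) = 74; reading at tick 74 = 1 + 0.8*74 = 60.2000
clock 2: start=30, rate=0.8, needs 60-30 = 30; ticks = ceil(30/0.8) = ceil(37.5000) = 38; reading at tick 38 = 30 + 0.8*38 = 60.4000
Minimum tick count = 26; winners = [0]; smallest index = 0

Answer: 0 26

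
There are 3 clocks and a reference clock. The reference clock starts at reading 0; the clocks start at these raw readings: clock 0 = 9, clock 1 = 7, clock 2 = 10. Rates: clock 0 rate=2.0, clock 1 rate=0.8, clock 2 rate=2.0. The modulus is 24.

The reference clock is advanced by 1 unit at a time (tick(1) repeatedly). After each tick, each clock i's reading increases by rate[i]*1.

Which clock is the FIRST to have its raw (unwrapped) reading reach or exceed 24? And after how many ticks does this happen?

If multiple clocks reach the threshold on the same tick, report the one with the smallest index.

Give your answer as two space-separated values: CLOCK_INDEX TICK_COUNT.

Answer: 2 7

Derivation:
clock 0: start=9, rate=2.0, needs 24-9 = 15; ticks = ceil(15/2.0) = ceil(7.5000) = 8; reading at tick 8 = 9 + 2.0*8 = 25.0000
clock 1: start=7, rate=0.8, needs 24-7 = 17; ticks = ceil(17/0.8) = ceil(21.2500) = 22; reading at tick 22 = 7 + 0.8*22 = 24.6000
clock 2: start=10, rate=2.0, needs 24-10 = 14; ticks = ceil(14/2.0) = ceil(7.0000) = 7; reading at tick 7 = 10 + 2.0*7 = 24.0000
Minimum tick count = 7; winners = [2]; smallest index = 2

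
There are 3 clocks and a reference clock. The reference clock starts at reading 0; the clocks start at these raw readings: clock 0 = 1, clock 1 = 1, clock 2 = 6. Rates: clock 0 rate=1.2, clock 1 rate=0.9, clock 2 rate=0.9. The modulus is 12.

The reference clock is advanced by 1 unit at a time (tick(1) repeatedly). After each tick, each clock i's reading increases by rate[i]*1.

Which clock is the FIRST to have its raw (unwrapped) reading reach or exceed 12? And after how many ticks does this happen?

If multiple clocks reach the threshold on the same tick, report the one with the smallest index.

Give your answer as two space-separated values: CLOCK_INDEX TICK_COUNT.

clock 0: start=1, rate=1.2, needs 12-1 = 11; ticks = ceil(11/1.2) = ceil(9.1667) = 10; reading at tick 10 = 1 + 1.2*10 = 13.0000
clock 1: start=1, rate=0.9, needs 12-1 = 11; ticks = ceil(11/0.9) = ceil(12.2222) = 13; reading at tick 13 = 1 + 0.9*13 = 12.7000
clock 2: start=6, rate=0.9, needs 12-6 = 6; ticks = ceil(6/0.9) = ceil(6.6667) = 7; reading at tick 7 = 6 + 0.9*7 = 12.3000
Minimum tick count = 7; winners = [2]; smallest index = 2

Answer: 2 7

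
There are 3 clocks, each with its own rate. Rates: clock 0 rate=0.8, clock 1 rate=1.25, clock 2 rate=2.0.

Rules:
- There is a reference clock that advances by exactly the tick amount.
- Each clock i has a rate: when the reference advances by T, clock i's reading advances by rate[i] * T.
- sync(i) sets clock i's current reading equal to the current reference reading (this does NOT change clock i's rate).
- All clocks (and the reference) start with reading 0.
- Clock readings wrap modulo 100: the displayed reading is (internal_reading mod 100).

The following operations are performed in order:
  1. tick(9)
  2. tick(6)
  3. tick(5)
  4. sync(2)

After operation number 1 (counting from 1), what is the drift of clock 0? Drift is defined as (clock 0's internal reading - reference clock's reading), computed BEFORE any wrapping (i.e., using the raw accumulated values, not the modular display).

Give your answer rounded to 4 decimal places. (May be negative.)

After op 1 tick(9): ref=9.0000 raw=[7.2000 11.2500 18.0000]
Drift of clock 0 after op 1: 7.2000 - 9.0000 = -1.8000

Answer: -1.8000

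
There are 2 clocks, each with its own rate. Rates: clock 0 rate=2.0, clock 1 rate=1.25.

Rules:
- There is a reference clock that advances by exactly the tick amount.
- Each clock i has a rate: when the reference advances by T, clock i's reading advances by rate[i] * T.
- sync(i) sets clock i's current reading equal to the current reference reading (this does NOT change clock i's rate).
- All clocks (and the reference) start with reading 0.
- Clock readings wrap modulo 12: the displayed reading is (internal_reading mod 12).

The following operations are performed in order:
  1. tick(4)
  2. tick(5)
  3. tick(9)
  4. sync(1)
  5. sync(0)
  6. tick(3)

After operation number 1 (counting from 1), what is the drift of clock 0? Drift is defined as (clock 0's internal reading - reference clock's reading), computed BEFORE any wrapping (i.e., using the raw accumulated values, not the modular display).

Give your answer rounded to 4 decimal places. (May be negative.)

Answer: 4.0000

Derivation:
After op 1 tick(4): ref=4.0000 raw=[8.0000 5.0000]
Drift of clock 0 after op 1: 8.0000 - 4.0000 = 4.0000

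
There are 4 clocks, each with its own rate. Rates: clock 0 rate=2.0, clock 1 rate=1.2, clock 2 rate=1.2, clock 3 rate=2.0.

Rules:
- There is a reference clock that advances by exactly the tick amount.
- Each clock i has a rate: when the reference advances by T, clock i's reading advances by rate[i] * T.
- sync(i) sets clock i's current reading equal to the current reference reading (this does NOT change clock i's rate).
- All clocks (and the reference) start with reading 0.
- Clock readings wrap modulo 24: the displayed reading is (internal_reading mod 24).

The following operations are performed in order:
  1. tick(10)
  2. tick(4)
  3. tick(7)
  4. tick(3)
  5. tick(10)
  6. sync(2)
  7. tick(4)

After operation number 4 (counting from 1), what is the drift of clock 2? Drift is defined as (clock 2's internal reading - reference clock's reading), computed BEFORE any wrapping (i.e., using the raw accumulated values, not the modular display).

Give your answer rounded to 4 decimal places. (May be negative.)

Answer: 4.8000

Derivation:
After op 1 tick(10): ref=10.0000 raw=[20.0000 12.0000 12.0000 20.0000]
After op 2 tick(4): ref=14.0000 raw=[28.0000 16.8000 16.8000 28.0000]
After op 3 tick(7): ref=21.0000 raw=[42.0000 25.2000 25.2000 42.0000]
After op 4 tick(3): ref=24.0000 raw=[48.0000 28.8000 28.8000 48.0000]
Drift of clock 2 after op 4: 28.8000 - 24.0000 = 4.8000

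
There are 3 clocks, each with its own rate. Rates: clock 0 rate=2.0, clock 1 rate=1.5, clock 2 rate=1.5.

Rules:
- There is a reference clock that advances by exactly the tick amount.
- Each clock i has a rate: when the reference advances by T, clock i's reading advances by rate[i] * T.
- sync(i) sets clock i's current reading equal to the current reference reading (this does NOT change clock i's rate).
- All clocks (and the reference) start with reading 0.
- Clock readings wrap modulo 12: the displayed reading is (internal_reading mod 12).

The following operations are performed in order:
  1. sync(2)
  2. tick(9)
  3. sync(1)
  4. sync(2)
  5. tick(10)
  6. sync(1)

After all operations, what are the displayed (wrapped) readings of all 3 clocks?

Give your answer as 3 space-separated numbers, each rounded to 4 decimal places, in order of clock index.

Answer: 2.0000 7.0000 0.0000

Derivation:
After op 1 sync(2): ref=0.0000 raw=[0.0000 0.0000 0.0000]
After op 2 tick(9): ref=9.0000 raw=[18.0000 13.5000 13.5000]
After op 3 sync(1): ref=9.0000 raw=[18.0000 9.0000 13.5000]
After op 4 sync(2): ref=9.0000 raw=[18.0000 9.0000 9.0000]
After op 5 tick(10): ref=19.0000 raw=[38.0000 24.0000 24.0000]
After op 6 sync(1): ref=19.0000 raw=[38.0000 19.0000 24.0000]
Wrap final raw readings (mod 12): 38.0000 mod 12 = 2.0000; 19.0000 mod 12 = 7.0000; 24.0000 mod 12 = 0.0000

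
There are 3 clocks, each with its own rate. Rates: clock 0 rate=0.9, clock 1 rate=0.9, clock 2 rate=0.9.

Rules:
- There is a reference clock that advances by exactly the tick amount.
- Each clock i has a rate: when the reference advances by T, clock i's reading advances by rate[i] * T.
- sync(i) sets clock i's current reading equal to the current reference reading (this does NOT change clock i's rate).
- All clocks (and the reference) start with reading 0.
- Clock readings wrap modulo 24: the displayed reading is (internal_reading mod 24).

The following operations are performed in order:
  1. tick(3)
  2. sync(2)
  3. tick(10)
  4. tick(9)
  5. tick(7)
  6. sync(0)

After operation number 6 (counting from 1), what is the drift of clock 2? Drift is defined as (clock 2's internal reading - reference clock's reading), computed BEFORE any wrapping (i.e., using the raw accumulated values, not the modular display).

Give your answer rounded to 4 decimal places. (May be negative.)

After op 1 tick(3): ref=3.0000 raw=[2.7000 2.7000 2.7000]
After op 2 sync(2): ref=3.0000 raw=[2.7000 2.7000 3.0000]
After op 3 tick(10): ref=13.0000 raw=[11.7000 11.7000 12.0000]
After op 4 tick(9): ref=22.0000 raw=[19.8000 19.8000 20.1000]
After op 5 tick(7): ref=29.0000 raw=[26.1000 26.1000 26.4000]
After op 6 sync(0): ref=29.0000 raw=[29.0000 26.1000 26.4000]
Drift of clock 2 after op 6: 26.4000 - 29.0000 = -2.6000

Answer: -2.6000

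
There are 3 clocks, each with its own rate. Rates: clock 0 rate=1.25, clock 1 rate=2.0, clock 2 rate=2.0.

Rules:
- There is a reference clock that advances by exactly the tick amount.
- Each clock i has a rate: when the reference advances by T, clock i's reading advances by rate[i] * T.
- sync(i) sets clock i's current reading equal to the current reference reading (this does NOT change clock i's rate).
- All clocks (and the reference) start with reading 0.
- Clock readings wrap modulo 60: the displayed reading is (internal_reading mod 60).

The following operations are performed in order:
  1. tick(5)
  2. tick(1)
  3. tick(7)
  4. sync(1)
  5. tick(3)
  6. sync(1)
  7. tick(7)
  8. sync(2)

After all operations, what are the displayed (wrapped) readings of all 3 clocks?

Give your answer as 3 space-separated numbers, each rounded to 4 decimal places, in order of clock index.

Answer: 28.7500 30.0000 23.0000

Derivation:
After op 1 tick(5): ref=5.0000 raw=[6.2500 10.0000 10.0000]
After op 2 tick(1): ref=6.0000 raw=[7.5000 12.0000 12.0000]
After op 3 tick(7): ref=13.0000 raw=[16.2500 26.0000 26.0000]
After op 4 sync(1): ref=13.0000 raw=[16.2500 13.0000 26.0000]
After op 5 tick(3): ref=16.0000 raw=[20.0000 19.0000 32.0000]
After op 6 sync(1): ref=16.0000 raw=[20.0000 16.0000 32.0000]
After op 7 tick(7): ref=23.0000 raw=[28.7500 30.0000 46.0000]
After op 8 sync(2): ref=23.0000 raw=[28.7500 30.0000 23.0000]
Wrap final raw readings (mod 60): 28.7500 mod 60 = 28.7500; 30.0000 mod 60 = 30.0000; 23.0000 mod 60 = 23.0000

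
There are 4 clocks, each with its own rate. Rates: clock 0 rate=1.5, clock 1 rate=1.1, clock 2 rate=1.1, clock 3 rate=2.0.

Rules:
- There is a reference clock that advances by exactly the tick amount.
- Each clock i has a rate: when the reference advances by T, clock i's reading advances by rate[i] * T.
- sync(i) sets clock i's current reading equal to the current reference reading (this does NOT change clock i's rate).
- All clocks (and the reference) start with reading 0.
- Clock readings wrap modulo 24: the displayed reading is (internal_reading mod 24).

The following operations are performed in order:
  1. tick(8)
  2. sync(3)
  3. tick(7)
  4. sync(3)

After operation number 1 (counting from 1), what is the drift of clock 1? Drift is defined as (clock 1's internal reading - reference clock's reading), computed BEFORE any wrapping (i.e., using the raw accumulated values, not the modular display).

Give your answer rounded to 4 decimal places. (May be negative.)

Answer: 0.8000

Derivation:
After op 1 tick(8): ref=8.0000 raw=[12.0000 8.8000 8.8000 16.0000]
Drift of clock 1 after op 1: 8.8000 - 8.0000 = 0.8000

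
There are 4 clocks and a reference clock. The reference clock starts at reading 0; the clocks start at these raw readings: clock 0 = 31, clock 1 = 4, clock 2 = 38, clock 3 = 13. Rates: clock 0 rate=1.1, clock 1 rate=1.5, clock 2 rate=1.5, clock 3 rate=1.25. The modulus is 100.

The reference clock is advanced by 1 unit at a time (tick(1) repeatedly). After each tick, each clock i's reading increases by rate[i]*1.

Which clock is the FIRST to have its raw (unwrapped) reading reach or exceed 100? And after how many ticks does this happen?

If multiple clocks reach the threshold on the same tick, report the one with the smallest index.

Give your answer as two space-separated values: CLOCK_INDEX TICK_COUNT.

Answer: 2 42

Derivation:
clock 0: start=31, rate=1.1, needs 100-31 = 69; ticks = ceil(69/1.1) = ceil(62.7273) = 63; reading at tick 63 = 31 + 1.1*63 = 100.3000
clock 1: start=4, rate=1.5, needs 100-4 = 96; ticks = ceil(96/1.5) = ceil(64.0000) = 64; reading at tick 64 = 4 + 1.5*64 = 100.0000
clock 2: start=38, rate=1.5, needs 100-38 = 62; ticks = ceil(62/1.5) = ceil(41.3333) = 42; reading at tick 42 = 38 + 1.5*42 = 101.0000
clock 3: start=13, rate=1.25, needs 100-13 = 87; ticks = ceil(87/1.25) = ceil(69.6000) = 70; reading at tick 70 = 13 + 1.25*70 = 100.5000
Minimum tick count = 42; winners = [2]; smallest index = 2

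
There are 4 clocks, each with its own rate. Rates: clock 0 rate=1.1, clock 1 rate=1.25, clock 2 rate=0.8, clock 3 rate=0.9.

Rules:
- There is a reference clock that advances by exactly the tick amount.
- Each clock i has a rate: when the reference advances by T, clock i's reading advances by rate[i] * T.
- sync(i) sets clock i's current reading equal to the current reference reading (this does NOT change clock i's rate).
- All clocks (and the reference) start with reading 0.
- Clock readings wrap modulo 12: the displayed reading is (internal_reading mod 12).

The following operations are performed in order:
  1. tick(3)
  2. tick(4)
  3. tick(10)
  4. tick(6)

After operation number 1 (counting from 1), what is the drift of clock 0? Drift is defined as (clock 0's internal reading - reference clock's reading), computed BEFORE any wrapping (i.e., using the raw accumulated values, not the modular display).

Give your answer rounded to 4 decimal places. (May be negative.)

After op 1 tick(3): ref=3.0000 raw=[3.3000 3.7500 2.4000 2.7000]
Drift of clock 0 after op 1: 3.3000 - 3.0000 = 0.3000

Answer: 0.3000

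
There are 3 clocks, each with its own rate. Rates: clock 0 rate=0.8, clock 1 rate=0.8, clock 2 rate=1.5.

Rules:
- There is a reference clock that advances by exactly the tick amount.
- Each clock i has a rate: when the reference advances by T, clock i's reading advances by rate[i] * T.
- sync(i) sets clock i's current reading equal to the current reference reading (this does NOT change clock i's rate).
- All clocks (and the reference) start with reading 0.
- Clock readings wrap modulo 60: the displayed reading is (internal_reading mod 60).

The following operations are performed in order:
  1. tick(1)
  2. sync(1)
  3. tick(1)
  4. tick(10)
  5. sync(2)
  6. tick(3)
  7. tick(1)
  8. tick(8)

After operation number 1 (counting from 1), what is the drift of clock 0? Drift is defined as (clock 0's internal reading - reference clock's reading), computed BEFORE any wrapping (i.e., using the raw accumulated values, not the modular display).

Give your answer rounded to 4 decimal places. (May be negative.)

Answer: -0.2000

Derivation:
After op 1 tick(1): ref=1.0000 raw=[0.8000 0.8000 1.5000]
Drift of clock 0 after op 1: 0.8000 - 1.0000 = -0.2000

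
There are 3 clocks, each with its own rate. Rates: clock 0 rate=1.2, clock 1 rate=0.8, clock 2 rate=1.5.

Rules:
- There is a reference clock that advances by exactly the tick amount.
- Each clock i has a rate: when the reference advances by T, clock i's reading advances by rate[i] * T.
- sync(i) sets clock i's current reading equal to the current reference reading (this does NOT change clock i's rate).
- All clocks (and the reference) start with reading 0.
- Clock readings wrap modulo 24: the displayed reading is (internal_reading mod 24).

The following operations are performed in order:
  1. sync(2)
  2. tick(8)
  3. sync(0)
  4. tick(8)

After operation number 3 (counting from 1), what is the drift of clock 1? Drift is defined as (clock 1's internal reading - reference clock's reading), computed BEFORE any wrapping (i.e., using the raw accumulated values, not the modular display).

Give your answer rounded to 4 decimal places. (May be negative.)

Answer: -1.6000

Derivation:
After op 1 sync(2): ref=0.0000 raw=[0.0000 0.0000 0.0000]
After op 2 tick(8): ref=8.0000 raw=[9.6000 6.4000 12.0000]
After op 3 sync(0): ref=8.0000 raw=[8.0000 6.4000 12.0000]
Drift of clock 1 after op 3: 6.4000 - 8.0000 = -1.6000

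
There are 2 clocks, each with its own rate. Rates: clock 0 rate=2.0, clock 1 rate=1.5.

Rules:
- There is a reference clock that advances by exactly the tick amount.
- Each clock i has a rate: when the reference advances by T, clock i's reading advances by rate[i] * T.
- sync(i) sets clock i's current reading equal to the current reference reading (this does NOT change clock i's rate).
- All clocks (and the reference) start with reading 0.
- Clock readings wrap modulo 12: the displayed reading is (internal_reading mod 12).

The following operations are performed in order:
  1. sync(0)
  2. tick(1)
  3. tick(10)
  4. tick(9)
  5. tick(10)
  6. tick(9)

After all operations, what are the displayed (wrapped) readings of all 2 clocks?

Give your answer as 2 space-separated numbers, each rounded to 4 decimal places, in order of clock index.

After op 1 sync(0): ref=0.0000 raw=[0.0000 0.0000]
After op 2 tick(1): ref=1.0000 raw=[2.0000 1.5000]
After op 3 tick(10): ref=11.0000 raw=[22.0000 16.5000]
After op 4 tick(9): ref=20.0000 raw=[40.0000 30.0000]
After op 5 tick(10): ref=30.0000 raw=[60.0000 45.0000]
After op 6 tick(9): ref=39.0000 raw=[78.0000 58.5000]
Wrap final raw readings (mod 12): 78.0000 mod 12 = 6.0000; 58.5000 mod 12 = 10.5000

Answer: 6.0000 10.5000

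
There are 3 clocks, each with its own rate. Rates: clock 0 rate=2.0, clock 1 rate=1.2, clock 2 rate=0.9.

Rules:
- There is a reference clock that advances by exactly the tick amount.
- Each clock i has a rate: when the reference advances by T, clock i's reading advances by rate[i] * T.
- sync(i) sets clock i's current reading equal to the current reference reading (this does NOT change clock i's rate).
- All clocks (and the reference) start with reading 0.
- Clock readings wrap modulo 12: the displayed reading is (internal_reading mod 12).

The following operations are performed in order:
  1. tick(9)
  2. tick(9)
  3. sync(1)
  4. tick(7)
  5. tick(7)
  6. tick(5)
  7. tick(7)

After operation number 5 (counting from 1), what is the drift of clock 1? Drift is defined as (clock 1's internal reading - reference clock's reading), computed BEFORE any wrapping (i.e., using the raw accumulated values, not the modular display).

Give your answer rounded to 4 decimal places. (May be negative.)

Answer: 2.8000

Derivation:
After op 1 tick(9): ref=9.0000 raw=[18.0000 10.8000 8.1000]
After op 2 tick(9): ref=18.0000 raw=[36.0000 21.6000 16.2000]
After op 3 sync(1): ref=18.0000 raw=[36.0000 18.0000 16.2000]
After op 4 tick(7): ref=25.0000 raw=[50.0000 26.4000 22.5000]
After op 5 tick(7): ref=32.0000 raw=[64.0000 34.8000 28.8000]
Drift of clock 1 after op 5: 34.8000 - 32.0000 = 2.8000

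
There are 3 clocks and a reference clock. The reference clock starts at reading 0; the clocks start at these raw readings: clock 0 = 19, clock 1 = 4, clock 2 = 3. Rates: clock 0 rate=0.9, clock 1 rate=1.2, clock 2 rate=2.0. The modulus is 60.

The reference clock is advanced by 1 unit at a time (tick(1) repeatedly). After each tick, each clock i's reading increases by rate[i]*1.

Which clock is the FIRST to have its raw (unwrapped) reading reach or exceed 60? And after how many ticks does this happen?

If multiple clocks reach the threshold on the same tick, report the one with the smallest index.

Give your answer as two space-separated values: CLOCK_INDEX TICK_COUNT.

clock 0: start=19, rate=0.9, needs 60-19 = 41; ticks = ceil(41/0.9) = ceil(45.5556) = 46; reading at tick 46 = 19 + 0.9*46 = 60.4000
clock 1: start=4, rate=1.2, needs 60-4 = 56; ticks = ceil(56/1.2) = ceil(46.6667) = 47; reading at tick 47 = 4 + 1.2*47 = 60.4000
clock 2: start=3, rate=2.0, needs 60-3 = 57; ticks = ceil(57/2.0) = ceil(28.5000) = 29; reading at tick 29 = 3 + 2.0*29 = 61.0000
Minimum tick count = 29; winners = [2]; smallest index = 2

Answer: 2 29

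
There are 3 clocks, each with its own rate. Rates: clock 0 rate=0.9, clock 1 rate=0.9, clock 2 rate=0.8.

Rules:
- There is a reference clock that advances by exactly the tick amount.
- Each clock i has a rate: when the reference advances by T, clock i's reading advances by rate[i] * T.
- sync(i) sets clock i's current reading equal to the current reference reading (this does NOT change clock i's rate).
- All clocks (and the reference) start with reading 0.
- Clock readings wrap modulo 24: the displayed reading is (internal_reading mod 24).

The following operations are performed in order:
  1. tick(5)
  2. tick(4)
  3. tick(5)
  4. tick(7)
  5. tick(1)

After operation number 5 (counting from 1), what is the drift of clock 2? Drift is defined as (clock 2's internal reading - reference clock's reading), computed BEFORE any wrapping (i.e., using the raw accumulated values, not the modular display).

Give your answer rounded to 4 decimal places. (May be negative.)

Answer: -4.4000

Derivation:
After op 1 tick(5): ref=5.0000 raw=[4.5000 4.5000 4.0000]
After op 2 tick(4): ref=9.0000 raw=[8.1000 8.1000 7.2000]
After op 3 tick(5): ref=14.0000 raw=[12.6000 12.6000 11.2000]
After op 4 tick(7): ref=21.0000 raw=[18.9000 18.9000 16.8000]
After op 5 tick(1): ref=22.0000 raw=[19.8000 19.8000 17.6000]
Drift of clock 2 after op 5: 17.6000 - 22.0000 = -4.4000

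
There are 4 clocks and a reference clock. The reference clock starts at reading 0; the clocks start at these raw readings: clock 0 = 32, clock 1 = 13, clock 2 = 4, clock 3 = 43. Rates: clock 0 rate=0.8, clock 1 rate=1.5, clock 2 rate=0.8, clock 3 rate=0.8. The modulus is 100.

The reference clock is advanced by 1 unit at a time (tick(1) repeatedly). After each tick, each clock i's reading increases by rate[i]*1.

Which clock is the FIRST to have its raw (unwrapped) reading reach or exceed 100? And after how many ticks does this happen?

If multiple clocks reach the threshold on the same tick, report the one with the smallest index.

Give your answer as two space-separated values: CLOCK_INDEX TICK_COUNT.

Answer: 1 58

Derivation:
clock 0: start=32, rate=0.8, needs 100-32 = 68; ticks = ceil(68/0.8) = ceil(85.0000) = 85; reading at tick 85 = 32 + 0.8*85 = 100.0000
clock 1: start=13, rate=1.5, needs 100-13 = 87; ticks = ceil(87/1.5) = ceil(58.0000) = 58; reading at tick 58 = 13 + 1.5*58 = 100.0000
clock 2: start=4, rate=0.8, needs 100-4 = 96; ticks = ceil(96/0.8) = ceil(120.0000) = 120; reading at tick 120 = 4 + 0.8*120 = 100.0000
clock 3: start=43, rate=0.8, needs 100-43 = 57; ticks = ceil(57/0.8) = ceil(71.2500) = 72; reading at tick 72 = 43 + 0.8*72 = 100.6000
Minimum tick count = 58; winners = [1]; smallest index = 1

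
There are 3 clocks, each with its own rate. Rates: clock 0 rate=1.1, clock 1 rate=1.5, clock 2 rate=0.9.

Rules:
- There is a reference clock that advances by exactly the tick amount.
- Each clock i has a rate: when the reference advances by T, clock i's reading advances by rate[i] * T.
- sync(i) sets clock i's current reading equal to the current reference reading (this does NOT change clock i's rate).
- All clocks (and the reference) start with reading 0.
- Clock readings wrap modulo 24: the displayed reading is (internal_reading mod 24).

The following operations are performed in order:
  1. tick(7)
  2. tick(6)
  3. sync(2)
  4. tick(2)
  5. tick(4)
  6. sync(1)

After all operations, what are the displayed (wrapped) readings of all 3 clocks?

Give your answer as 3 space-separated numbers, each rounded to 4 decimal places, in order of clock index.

After op 1 tick(7): ref=7.0000 raw=[7.7000 10.5000 6.3000]
After op 2 tick(6): ref=13.0000 raw=[14.3000 19.5000 11.7000]
After op 3 sync(2): ref=13.0000 raw=[14.3000 19.5000 13.0000]
After op 4 tick(2): ref=15.0000 raw=[16.5000 22.5000 14.8000]
After op 5 tick(4): ref=19.0000 raw=[20.9000 28.5000 18.4000]
After op 6 sync(1): ref=19.0000 raw=[20.9000 19.0000 18.4000]
Wrap final raw readings (mod 24): 20.9000 mod 24 = 20.9000; 19.0000 mod 24 = 19.0000; 18.4000 mod 24 = 18.4000

Answer: 20.9000 19.0000 18.4000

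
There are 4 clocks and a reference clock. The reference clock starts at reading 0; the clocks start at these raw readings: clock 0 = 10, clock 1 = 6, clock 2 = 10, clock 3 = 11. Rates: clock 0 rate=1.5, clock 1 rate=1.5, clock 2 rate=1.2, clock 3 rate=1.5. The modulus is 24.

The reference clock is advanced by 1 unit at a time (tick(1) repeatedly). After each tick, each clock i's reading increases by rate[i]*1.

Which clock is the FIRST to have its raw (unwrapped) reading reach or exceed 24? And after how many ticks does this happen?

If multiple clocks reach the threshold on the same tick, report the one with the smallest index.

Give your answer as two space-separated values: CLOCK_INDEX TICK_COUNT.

clock 0: start=10, rate=1.5, needs 24-10 = 14; ticks = ceil(14/1.5) = ceil(9.3333) = 10; reading at tick 10 = 10 + 1.5*10 = 25.0000
clock 1: start=6, rate=1.5, needs 24-6 = 18; ticks = ceil(18/1.5) = ceil(12.0000) = 12; reading at tick 12 = 6 + 1.5*12 = 24.0000
clock 2: start=10, rate=1.2, needs 24-10 = 14; ticks = ceil(14/1.2) = ceil(11.6667) = 12; reading at tick 12 = 10 + 1.2*12 = 24.4000
clock 3: start=11, rate=1.5, needs 24-11 = 13; ticks = ceil(13/1.5) = ceil(8.6667) = 9; reading at tick 9 = 11 + 1.5*9 = 24.5000
Minimum tick count = 9; winners = [3]; smallest index = 3

Answer: 3 9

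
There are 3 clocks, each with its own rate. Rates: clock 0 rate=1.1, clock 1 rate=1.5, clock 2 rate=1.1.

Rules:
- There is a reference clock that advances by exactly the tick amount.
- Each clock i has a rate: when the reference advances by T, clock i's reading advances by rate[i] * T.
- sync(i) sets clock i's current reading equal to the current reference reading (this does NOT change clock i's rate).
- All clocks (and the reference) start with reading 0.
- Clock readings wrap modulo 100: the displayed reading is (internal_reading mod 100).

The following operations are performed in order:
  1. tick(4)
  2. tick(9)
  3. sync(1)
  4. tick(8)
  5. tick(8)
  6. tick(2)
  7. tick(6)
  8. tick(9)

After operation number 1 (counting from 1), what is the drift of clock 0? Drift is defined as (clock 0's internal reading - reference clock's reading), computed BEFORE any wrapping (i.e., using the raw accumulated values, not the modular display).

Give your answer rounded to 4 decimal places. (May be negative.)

Answer: 0.4000

Derivation:
After op 1 tick(4): ref=4.0000 raw=[4.4000 6.0000 4.4000]
Drift of clock 0 after op 1: 4.4000 - 4.0000 = 0.4000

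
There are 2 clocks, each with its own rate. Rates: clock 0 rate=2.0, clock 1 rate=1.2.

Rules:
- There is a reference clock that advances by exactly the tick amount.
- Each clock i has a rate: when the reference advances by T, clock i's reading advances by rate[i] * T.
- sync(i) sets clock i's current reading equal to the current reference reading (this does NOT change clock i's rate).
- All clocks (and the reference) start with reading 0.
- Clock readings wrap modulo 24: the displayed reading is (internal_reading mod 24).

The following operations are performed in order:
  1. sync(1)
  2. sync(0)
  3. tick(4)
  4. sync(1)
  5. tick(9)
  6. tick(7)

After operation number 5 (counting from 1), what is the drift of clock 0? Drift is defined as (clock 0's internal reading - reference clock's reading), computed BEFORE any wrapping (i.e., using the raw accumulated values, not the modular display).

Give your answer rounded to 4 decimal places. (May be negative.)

After op 1 sync(1): ref=0.0000 raw=[0.0000 0.0000]
After op 2 sync(0): ref=0.0000 raw=[0.0000 0.0000]
After op 3 tick(4): ref=4.0000 raw=[8.0000 4.8000]
After op 4 sync(1): ref=4.0000 raw=[8.0000 4.0000]
After op 5 tick(9): ref=13.0000 raw=[26.0000 14.8000]
Drift of clock 0 after op 5: 26.0000 - 13.0000 = 13.0000

Answer: 13.0000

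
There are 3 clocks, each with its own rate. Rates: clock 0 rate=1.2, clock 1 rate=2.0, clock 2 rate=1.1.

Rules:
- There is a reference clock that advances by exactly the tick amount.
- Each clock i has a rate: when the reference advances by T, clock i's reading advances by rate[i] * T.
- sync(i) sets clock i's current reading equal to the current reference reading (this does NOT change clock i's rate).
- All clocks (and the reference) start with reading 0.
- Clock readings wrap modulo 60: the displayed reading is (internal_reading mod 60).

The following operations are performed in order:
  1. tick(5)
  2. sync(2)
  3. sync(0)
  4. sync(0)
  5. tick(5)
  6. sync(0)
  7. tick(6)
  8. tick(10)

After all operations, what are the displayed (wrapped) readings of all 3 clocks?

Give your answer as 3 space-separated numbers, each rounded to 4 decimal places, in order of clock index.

After op 1 tick(5): ref=5.0000 raw=[6.0000 10.0000 5.5000]
After op 2 sync(2): ref=5.0000 raw=[6.0000 10.0000 5.0000]
After op 3 sync(0): ref=5.0000 raw=[5.0000 10.0000 5.0000]
After op 4 sync(0): ref=5.0000 raw=[5.0000 10.0000 5.0000]
After op 5 tick(5): ref=10.0000 raw=[11.0000 20.0000 10.5000]
After op 6 sync(0): ref=10.0000 raw=[10.0000 20.0000 10.5000]
After op 7 tick(6): ref=16.0000 raw=[17.2000 32.0000 17.1000]
After op 8 tick(10): ref=26.0000 raw=[29.2000 52.0000 28.1000]
Wrap final raw readings (mod 60): 29.2000 mod 60 = 29.2000; 52.0000 mod 60 = 52.0000; 28.1000 mod 60 = 28.1000

Answer: 29.2000 52.0000 28.1000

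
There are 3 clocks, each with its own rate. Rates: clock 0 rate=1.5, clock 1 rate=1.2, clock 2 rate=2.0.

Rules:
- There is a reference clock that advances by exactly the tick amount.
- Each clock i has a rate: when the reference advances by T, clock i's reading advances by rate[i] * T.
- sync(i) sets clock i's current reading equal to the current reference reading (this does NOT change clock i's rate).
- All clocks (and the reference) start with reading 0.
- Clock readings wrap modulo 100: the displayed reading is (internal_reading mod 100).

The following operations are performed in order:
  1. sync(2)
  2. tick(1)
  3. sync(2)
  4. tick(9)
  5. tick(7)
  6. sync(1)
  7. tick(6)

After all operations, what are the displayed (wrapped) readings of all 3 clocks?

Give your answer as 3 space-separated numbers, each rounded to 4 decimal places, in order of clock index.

Answer: 34.5000 24.2000 45.0000

Derivation:
After op 1 sync(2): ref=0.0000 raw=[0.0000 0.0000 0.0000]
After op 2 tick(1): ref=1.0000 raw=[1.5000 1.2000 2.0000]
After op 3 sync(2): ref=1.0000 raw=[1.5000 1.2000 1.0000]
After op 4 tick(9): ref=10.0000 raw=[15.0000 12.0000 19.0000]
After op 5 tick(7): ref=17.0000 raw=[25.5000 20.4000 33.0000]
After op 6 sync(1): ref=17.0000 raw=[25.5000 17.0000 33.0000]
After op 7 tick(6): ref=23.0000 raw=[34.5000 24.2000 45.0000]
Wrap final raw readings (mod 100): 34.5000 mod 100 = 34.5000; 24.2000 mod 100 = 24.2000; 45.0000 mod 100 = 45.0000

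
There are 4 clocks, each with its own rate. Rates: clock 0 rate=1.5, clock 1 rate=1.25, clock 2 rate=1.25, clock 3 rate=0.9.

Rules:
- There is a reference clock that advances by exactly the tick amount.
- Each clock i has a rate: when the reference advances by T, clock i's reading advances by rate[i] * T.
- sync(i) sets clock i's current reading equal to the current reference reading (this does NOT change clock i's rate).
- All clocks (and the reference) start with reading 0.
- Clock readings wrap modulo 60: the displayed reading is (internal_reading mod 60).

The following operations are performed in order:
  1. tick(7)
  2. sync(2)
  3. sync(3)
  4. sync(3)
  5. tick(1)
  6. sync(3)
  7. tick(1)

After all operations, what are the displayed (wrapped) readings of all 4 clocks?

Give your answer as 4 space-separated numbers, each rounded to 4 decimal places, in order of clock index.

After op 1 tick(7): ref=7.0000 raw=[10.5000 8.7500 8.7500 6.3000]
After op 2 sync(2): ref=7.0000 raw=[10.5000 8.7500 7.0000 6.3000]
After op 3 sync(3): ref=7.0000 raw=[10.5000 8.7500 7.0000 7.0000]
After op 4 sync(3): ref=7.0000 raw=[10.5000 8.7500 7.0000 7.0000]
After op 5 tick(1): ref=8.0000 raw=[12.0000 10.0000 8.2500 7.9000]
After op 6 sync(3): ref=8.0000 raw=[12.0000 10.0000 8.2500 8.0000]
After op 7 tick(1): ref=9.0000 raw=[13.5000 11.2500 9.5000 8.9000]
Wrap final raw readings (mod 60): 13.5000 mod 60 = 13.5000; 11.2500 mod 60 = 11.2500; 9.5000 mod 60 = 9.5000; 8.9000 mod 60 = 8.9000

Answer: 13.5000 11.2500 9.5000 8.9000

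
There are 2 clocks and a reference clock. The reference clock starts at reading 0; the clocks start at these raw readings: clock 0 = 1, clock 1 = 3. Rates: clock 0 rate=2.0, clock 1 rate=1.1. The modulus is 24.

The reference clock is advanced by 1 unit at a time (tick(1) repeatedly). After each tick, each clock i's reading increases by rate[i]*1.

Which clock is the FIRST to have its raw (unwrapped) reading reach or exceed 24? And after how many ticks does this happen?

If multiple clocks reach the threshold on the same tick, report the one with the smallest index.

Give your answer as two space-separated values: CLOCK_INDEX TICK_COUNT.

Answer: 0 12

Derivation:
clock 0: start=1, rate=2.0, needs 24-1 = 23; ticks = ceil(23/2.0) = ceil(11.5000) = 12; reading at tick 12 = 1 + 2.0*12 = 25.0000
clock 1: start=3, rate=1.1, needs 24-3 = 21; ticks = ceil(21/1.1) = ceil(19.0909) = 20; reading at tick 20 = 3 + 1.1*20 = 25.0000
Minimum tick count = 12; winners = [0]; smallest index = 0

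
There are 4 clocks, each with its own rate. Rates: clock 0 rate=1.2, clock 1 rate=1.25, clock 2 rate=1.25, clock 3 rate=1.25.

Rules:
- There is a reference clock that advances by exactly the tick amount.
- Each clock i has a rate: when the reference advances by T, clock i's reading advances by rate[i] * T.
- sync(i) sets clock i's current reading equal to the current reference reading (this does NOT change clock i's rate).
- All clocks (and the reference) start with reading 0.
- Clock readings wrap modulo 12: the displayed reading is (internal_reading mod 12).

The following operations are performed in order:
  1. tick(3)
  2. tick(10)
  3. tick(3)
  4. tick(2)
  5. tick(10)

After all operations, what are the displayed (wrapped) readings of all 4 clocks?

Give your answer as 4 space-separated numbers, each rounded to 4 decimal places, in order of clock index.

After op 1 tick(3): ref=3.0000 raw=[3.6000 3.7500 3.7500 3.7500]
After op 2 tick(10): ref=13.0000 raw=[15.6000 16.2500 16.2500 16.2500]
After op 3 tick(3): ref=16.0000 raw=[19.2000 20.0000 20.0000 20.0000]
After op 4 tick(2): ref=18.0000 raw=[21.6000 22.5000 22.5000 22.5000]
After op 5 tick(10): ref=28.0000 raw=[33.6000 35.0000 35.0000 35.0000]
Wrap final raw readings (mod 12): 33.6000 mod 12 = 9.6000; 35.0000 mod 12 = 11.0000; 35.0000 mod 12 = 11.0000; 35.0000 mod 12 = 11.0000

Answer: 9.6000 11.0000 11.0000 11.0000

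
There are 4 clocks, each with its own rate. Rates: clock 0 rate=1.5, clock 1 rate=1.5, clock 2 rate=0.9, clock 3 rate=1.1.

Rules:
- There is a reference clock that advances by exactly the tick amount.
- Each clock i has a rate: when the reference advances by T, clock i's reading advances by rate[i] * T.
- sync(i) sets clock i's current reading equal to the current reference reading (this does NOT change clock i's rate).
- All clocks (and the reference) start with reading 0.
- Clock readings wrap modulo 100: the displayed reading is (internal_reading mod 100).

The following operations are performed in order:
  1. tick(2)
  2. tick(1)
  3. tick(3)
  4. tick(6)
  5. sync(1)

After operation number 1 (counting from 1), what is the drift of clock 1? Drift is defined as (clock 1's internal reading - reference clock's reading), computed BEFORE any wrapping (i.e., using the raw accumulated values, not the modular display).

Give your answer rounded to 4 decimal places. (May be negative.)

Answer: 1.0000

Derivation:
After op 1 tick(2): ref=2.0000 raw=[3.0000 3.0000 1.8000 2.2000]
Drift of clock 1 after op 1: 3.0000 - 2.0000 = 1.0000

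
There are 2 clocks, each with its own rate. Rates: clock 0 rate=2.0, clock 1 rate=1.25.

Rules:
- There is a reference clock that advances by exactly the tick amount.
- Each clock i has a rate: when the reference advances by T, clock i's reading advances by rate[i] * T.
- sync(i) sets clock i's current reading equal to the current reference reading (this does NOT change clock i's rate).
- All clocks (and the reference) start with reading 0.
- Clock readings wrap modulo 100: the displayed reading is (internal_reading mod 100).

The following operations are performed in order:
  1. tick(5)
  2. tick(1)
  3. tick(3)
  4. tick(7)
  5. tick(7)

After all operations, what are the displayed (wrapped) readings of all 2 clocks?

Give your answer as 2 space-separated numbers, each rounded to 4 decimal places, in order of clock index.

After op 1 tick(5): ref=5.0000 raw=[10.0000 6.2500]
After op 2 tick(1): ref=6.0000 raw=[12.0000 7.5000]
After op 3 tick(3): ref=9.0000 raw=[18.0000 11.2500]
After op 4 tick(7): ref=16.0000 raw=[32.0000 20.0000]
After op 5 tick(7): ref=23.0000 raw=[46.0000 28.7500]
Wrap final raw readings (mod 100): 46.0000 mod 100 = 46.0000; 28.7500 mod 100 = 28.7500

Answer: 46.0000 28.7500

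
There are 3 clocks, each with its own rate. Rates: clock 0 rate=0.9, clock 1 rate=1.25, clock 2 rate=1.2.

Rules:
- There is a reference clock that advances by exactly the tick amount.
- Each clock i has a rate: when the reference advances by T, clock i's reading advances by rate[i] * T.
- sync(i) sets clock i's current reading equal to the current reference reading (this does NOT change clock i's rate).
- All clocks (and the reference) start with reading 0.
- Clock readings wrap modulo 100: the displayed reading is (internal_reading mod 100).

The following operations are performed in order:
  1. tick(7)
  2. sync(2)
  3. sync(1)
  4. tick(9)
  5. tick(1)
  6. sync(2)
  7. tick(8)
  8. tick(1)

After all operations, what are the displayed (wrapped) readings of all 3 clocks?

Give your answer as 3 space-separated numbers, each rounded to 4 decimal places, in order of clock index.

After op 1 tick(7): ref=7.0000 raw=[6.3000 8.7500 8.4000]
After op 2 sync(2): ref=7.0000 raw=[6.3000 8.7500 7.0000]
After op 3 sync(1): ref=7.0000 raw=[6.3000 7.0000 7.0000]
After op 4 tick(9): ref=16.0000 raw=[14.4000 18.2500 17.8000]
After op 5 tick(1): ref=17.0000 raw=[15.3000 19.5000 19.0000]
After op 6 sync(2): ref=17.0000 raw=[15.3000 19.5000 17.0000]
After op 7 tick(8): ref=25.0000 raw=[22.5000 29.5000 26.6000]
After op 8 tick(1): ref=26.0000 raw=[23.4000 30.7500 27.8000]
Wrap final raw readings (mod 100): 23.4000 mod 100 = 23.4000; 30.7500 mod 100 = 30.7500; 27.8000 mod 100 = 27.8000

Answer: 23.4000 30.7500 27.8000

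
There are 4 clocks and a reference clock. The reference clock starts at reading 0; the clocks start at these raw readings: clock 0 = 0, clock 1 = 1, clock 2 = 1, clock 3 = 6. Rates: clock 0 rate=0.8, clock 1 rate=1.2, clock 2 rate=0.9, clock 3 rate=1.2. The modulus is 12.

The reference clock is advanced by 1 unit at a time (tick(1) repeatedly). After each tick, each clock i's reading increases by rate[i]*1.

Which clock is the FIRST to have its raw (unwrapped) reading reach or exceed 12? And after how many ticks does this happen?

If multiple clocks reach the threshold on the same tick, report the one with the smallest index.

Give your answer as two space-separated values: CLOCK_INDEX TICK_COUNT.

clock 0: start=0, rate=0.8, needs 12-0 = 12; ticks = ceil(12/0.8) = ceil(15.0000) = 15; reading at tick 15 = 0 + 0.8*15 = 12.0000
clock 1: start=1, rate=1.2, needs 12-1 = 11; ticks = ceil(11/1.2) = ceil(9.1667) = 10; reading at tick 10 = 1 + 1.2*10 = 13.0000
clock 2: start=1, rate=0.9, needs 12-1 = 11; ticks = ceil(11/0.9) = ceil(12.2222) = 13; reading at tick 13 = 1 + 0.9*13 = 12.7000
clock 3: start=6, rate=1.2, needs 12-6 = 6; ticks = ceil(6/1.2) = ceil(5.0000) = 5; reading at tick 5 = 6 + 1.2*5 = 12.0000
Minimum tick count = 5; winners = [3]; smallest index = 3

Answer: 3 5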